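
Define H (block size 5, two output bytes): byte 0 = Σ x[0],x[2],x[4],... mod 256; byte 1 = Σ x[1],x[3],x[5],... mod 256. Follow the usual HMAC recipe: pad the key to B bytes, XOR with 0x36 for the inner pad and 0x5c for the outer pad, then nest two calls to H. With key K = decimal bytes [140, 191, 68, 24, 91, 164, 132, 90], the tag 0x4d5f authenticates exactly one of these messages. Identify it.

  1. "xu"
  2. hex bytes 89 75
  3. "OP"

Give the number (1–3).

Key decimal bytes [140, 191, 68, 24, 91, 164, 132, 90] = 8c bf 44 18 5b a4 84 5a is 8 bytes > B = 5, so hash it first: H(key) = af d5, then zero-pad to 5 bytes: K' = af d5 00 00 00.
K' ⊕ ipad = 99 e3 36 36 36; K' ⊕ opad = f3 89 5c 5c 5c.
m1: inner = H(99 e3 36 36 36 78 75) = 7a 91; tag = H(f3 89 5c 5c 5c 7a 91) = 3c5f
m2: inner = H(99 e3 36 36 36 89 75) = 7a a2; tag = H(f3 89 5c 5c 5c 7a a2) = 4d5f ← matches
m3: inner = H(99 e3 36 36 36 4f 50) = 55 68; tag = H(f3 89 5c 5c 5c 55 68) = 133a

2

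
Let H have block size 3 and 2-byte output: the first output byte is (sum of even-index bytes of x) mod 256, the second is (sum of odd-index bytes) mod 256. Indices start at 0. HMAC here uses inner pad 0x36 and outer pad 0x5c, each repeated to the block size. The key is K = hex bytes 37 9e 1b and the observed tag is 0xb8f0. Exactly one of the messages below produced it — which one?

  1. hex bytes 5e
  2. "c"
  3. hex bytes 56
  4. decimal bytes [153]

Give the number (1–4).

1

Key hex bytes 37 9e 1b is exactly B = 3 bytes: K' = 37 9e 1b.
K' ⊕ ipad = 01 a8 2d; K' ⊕ opad = 6b c2 47.
m1: inner = H(01 a8 2d 5e) = 2e 06; tag = H(6b c2 47 2e 06) = b8f0 ← matches
m2: inner = H(01 a8 2d 63) = 2e 0b; tag = H(6b c2 47 2e 0b) = bdf0
m3: inner = H(01 a8 2d 56) = 2e fe; tag = H(6b c2 47 2e fe) = b0f0
m4: inner = H(01 a8 2d 99) = 2e 41; tag = H(6b c2 47 2e 41) = f3f0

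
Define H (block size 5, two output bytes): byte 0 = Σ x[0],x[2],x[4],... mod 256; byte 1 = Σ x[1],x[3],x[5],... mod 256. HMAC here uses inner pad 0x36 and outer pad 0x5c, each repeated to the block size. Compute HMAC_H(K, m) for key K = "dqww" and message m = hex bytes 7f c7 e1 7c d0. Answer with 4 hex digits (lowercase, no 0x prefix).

Key "dqww" = 64 71 77 77 is 4 bytes ≤ B = 5; zero-pad to 5 bytes: K' = 64 71 77 77 00.
K' ⊕ ipad = 52 47 41 41 36.  K' ⊕ opad = 38 2d 2b 2b 5c.
Inner input = (K'⊕ipad) ∥ m = 52 47 41 41 36 ∥ 7f c7 e1 7c d0.
Inner hash: even-index sum = 524 mod 256 = 12; odd-index sum = 696 mod 256 = 184 → 0c b8.
Outer input = (K'⊕opad) ∥ inner = 38 2d 2b 2b 5c ∥ 0c b8.
Outer hash (tag): even-index sum = 375 mod 256 = 119; odd-index sum = 100 mod 256 = 100 → 77 64.

7764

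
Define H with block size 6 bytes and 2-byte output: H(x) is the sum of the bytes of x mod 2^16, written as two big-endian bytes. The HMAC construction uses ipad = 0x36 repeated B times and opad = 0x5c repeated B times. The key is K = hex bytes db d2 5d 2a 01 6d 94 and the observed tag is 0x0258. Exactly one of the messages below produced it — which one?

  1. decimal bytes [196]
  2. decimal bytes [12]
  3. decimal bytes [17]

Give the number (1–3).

Key hex bytes db d2 5d 2a 01 6d 94 is 7 bytes > B = 6, so hash it first: H(key) = 03 36, then zero-pad to 6 bytes: K' = 03 36 00 00 00 00.
K' ⊕ ipad = 35 00 36 36 36 36; K' ⊕ opad = 5f 6a 5c 5c 5c 5c.
m1: inner = H(35 00 36 36 36 36 c4) = 01 d1; tag = H(5f 6a 5c 5c 5c 5c 01 d1) = 030b
m2: inner = H(35 00 36 36 36 36 0c) = 01 19; tag = H(5f 6a 5c 5c 5c 5c 01 19) = 0253
m3: inner = H(35 00 36 36 36 36 11) = 01 1e; tag = H(5f 6a 5c 5c 5c 5c 01 1e) = 0258 ← matches

3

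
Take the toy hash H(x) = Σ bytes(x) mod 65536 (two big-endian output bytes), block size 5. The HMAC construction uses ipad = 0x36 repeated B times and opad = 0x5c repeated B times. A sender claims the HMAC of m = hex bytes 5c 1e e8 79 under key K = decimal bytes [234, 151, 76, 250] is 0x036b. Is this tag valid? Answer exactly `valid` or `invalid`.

valid

Key decimal bytes [234, 151, 76, 250] = ea 97 4c fa is 4 bytes ≤ B = 5; zero-pad to 5 bytes: K' = ea 97 4c fa 00.
K' ⊕ ipad = dc a1 7a cc 36; K' ⊕ opad = b6 cb 10 a6 5c.
Inner hash: sum = 220+161+122+204+54+92+30+232+121 = 1236 → 04 d4.
Outer hash (recomputed tag): sum = 182+203+16+166+92+4+212 = 875 → 03 6b.
Recomputed tag = 036b; claimed = 036b → match.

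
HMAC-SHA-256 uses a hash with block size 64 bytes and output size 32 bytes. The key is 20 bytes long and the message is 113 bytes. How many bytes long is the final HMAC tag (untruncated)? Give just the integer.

The tag is one SHA-256 digest: 32 bytes.

32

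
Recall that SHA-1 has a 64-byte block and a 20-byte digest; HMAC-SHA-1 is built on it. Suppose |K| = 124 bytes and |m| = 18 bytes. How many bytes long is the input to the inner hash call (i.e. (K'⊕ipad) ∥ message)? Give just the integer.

82

Key is 124 > 64 bytes, so it is hashed to 20 bytes then zero-padded to 64: |K'| = 64.
Inner input = (K'⊕ipad) ∥ m → 64 + 18 = 82 bytes.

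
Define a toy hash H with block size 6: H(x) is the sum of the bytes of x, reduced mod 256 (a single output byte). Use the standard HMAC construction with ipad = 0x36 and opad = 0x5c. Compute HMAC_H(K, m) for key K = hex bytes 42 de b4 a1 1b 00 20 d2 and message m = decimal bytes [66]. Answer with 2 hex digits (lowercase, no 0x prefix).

ae

Key hex bytes 42 de b4 a1 1b 00 20 d2 is 8 bytes > B = 6, so hash it first: H(key) = 82, then zero-pad to 6 bytes: K' = 82 00 00 00 00 00.
K' ⊕ ipad = b4 36 36 36 36 36.  K' ⊕ opad = de 5c 5c 5c 5c 5c.
Inner input = (K'⊕ipad) ∥ m = b4 36 36 36 36 36 ∥ 42.
Inner hash: sum = 180+54+54+54+54+54+66 = 516; mod 256 = 4 → 04.
Outer input = (K'⊕opad) ∥ inner = de 5c 5c 5c 5c 5c ∥ 04.
Outer hash (tag): sum = 222+92+92+92+92+92+4 = 686; mod 256 = 174 → ae.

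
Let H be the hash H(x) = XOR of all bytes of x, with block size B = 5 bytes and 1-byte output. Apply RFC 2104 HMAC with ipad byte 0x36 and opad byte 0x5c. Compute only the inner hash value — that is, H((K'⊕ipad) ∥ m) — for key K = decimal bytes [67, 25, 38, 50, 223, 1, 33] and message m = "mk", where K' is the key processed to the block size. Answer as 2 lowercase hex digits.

81

Key decimal bytes [67, 25, 38, 50, 223, 1, 33] = 43 19 26 32 df 01 21 is 7 bytes > B = 5, so hash it first: H(key) = b1, then zero-pad to 5 bytes: K' = b1 00 00 00 00.
K' ⊕ ipad = 87 36 36 36 36.
Inner input = 87 36 36 36 36 ∥ 6d 6b.
Inner hash: XOR 87⊕36⊕36⊕36⊕36⊕6d⊕6b = 81.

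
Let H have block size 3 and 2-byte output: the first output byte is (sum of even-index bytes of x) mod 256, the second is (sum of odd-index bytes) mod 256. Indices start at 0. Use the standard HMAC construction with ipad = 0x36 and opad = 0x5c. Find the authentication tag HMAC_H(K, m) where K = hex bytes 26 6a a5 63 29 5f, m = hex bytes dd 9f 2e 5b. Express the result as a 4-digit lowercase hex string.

2962

Key hex bytes 26 6a a5 63 29 5f is 6 bytes > B = 3, so hash it first: H(key) = f4 2c, then zero-pad to 3 bytes: K' = f4 2c 00.
K' ⊕ ipad = c2 1a 36.  K' ⊕ opad = a8 70 5c.
Inner input = (K'⊕ipad) ∥ m = c2 1a 36 ∥ dd 9f 2e 5b.
Inner hash: even-index sum = 498 mod 256 = 242; odd-index sum = 293 mod 256 = 37 → f2 25.
Outer input = (K'⊕opad) ∥ inner = a8 70 5c ∥ f2 25.
Outer hash (tag): even-index sum = 297 mod 256 = 41; odd-index sum = 354 mod 256 = 98 → 29 62.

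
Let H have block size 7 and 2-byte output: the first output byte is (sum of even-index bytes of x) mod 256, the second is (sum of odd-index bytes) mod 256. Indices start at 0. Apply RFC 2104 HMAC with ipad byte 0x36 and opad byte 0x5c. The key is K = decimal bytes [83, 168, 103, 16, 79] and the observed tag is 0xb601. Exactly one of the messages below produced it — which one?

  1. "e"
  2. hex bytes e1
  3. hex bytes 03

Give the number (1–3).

Key decimal bytes [83, 168, 103, 16, 79] = 53 a8 67 10 4f is 5 bytes ≤ B = 7; zero-pad to 7 bytes: K' = 53 a8 67 10 4f 00 00.
K' ⊕ ipad = 65 9e 51 26 79 36 36; K' ⊕ opad = 0f f4 3b 4c 13 5c 5c.
m1: inner = H(65 9e 51 26 79 36 36 65) = 65 5f; tag = H(0f f4 3b 4c 13 5c 5c 65 5f) = 1801
m2: inner = H(65 9e 51 26 79 36 36 e1) = 65 db; tag = H(0f f4 3b 4c 13 5c 5c 65 db) = 9401
m3: inner = H(65 9e 51 26 79 36 36 03) = 65 fd; tag = H(0f f4 3b 4c 13 5c 5c 65 fd) = b601 ← matches

3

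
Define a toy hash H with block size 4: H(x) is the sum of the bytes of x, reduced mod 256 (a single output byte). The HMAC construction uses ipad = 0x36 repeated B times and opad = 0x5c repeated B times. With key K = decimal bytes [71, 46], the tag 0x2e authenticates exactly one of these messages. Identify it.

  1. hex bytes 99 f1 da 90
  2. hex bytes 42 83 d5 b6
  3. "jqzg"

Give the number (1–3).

1

Key decimal bytes [71, 46] = 47 2e is 2 bytes ≤ B = 4; zero-pad to 4 bytes: K' = 47 2e 00 00.
K' ⊕ ipad = 71 18 36 36; K' ⊕ opad = 1b 72 5c 5c.
m1: inner = H(71 18 36 36 99 f1 da 90) = e9; tag = H(1b 72 5c 5c e9) = 2e ← matches
m2: inner = H(71 18 36 36 42 83 d5 b6) = 45; tag = H(1b 72 5c 5c 45) = 8a
m3: inner = H(71 18 36 36 6a 71 7a 67) = b1; tag = H(1b 72 5c 5c b1) = f6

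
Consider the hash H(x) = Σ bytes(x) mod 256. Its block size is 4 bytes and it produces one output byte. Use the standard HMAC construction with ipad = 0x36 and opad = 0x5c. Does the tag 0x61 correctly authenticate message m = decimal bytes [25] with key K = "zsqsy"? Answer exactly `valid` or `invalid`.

Key "zsqsy" = 7a 73 71 73 79 is 5 bytes > B = 4, so hash it first: H(key) = 4a, then zero-pad to 4 bytes: K' = 4a 00 00 00.
K' ⊕ ipad = 7c 36 36 36; K' ⊕ opad = 16 5c 5c 5c.
Inner hash: sum = 124+54+54+54+25 = 311; mod 256 = 55 → 37.
Outer hash (recomputed tag): sum = 22+92+92+92+55 = 353; mod 256 = 97 → 61.
Recomputed tag = 61; claimed = 61 → match.

valid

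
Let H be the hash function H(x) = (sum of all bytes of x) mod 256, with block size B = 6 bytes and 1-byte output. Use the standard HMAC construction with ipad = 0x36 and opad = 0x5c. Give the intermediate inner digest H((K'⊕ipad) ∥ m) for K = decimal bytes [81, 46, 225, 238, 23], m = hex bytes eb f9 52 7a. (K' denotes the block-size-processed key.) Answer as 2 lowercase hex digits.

35

Key decimal bytes [81, 46, 225, 238, 23] = 51 2e e1 ee 17 is 5 bytes ≤ B = 6; zero-pad to 6 bytes: K' = 51 2e e1 ee 17 00.
K' ⊕ ipad = 67 18 d7 d8 21 36.
Inner input = 67 18 d7 d8 21 36 ∥ eb f9 52 7a.
Inner hash: sum = 103+24+215+216+33+54+235+249+82+122 = 1333; mod 256 = 53 → 35.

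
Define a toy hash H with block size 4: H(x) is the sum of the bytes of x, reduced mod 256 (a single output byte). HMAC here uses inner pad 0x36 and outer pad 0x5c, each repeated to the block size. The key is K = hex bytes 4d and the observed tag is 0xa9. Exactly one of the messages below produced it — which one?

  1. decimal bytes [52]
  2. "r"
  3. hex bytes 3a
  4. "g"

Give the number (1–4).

Key hex bytes 4d is 1 byte ≤ B = 4; zero-pad to 4 bytes: K' = 4d 00 00 00.
K' ⊕ ipad = 7b 36 36 36; K' ⊕ opad = 11 5c 5c 5c.
m1: inner = H(7b 36 36 36 34) = 51; tag = H(11 5c 5c 5c 51) = 76
m2: inner = H(7b 36 36 36 72) = 8f; tag = H(11 5c 5c 5c 8f) = b4
m3: inner = H(7b 36 36 36 3a) = 57; tag = H(11 5c 5c 5c 57) = 7c
m4: inner = H(7b 36 36 36 67) = 84; tag = H(11 5c 5c 5c 84) = a9 ← matches

4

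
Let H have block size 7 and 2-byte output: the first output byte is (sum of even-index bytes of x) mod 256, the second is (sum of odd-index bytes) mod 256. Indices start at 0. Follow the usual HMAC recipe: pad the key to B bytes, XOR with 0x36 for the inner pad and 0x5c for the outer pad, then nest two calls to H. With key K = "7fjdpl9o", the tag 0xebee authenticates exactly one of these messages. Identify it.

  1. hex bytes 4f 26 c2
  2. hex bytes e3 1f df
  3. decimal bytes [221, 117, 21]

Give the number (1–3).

Key "7fjdpl9o" = 37 66 6a 64 70 6c 39 6f is 8 bytes > B = 7, so hash it first: H(key) = 4a a5, then zero-pad to 7 bytes: K' = 4a a5 00 00 00 00 00.
K' ⊕ ipad = 7c 93 36 36 36 36 36; K' ⊕ opad = 16 f9 5c 5c 5c 5c 5c.
m1: inner = H(7c 93 36 36 36 36 36 4f 26 c2) = 44 10; tag = H(16 f9 5c 5c 5c 5c 5c 44 10) = 3af5
m2: inner = H(7c 93 36 36 36 36 36 e3 1f df) = 3d c1; tag = H(16 f9 5c 5c 5c 5c 5c 3d c1) = ebee ← matches
m3: inner = H(7c 93 36 36 36 36 36 dd 75 15) = 93 f1; tag = H(16 f9 5c 5c 5c 5c 5c 93 f1) = 1b44

2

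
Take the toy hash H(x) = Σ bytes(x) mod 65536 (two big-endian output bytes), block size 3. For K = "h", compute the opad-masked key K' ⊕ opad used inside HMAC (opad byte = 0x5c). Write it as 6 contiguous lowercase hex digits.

345c5c

Key "h" = 68 is 1 byte ≤ B = 3; zero-pad to 3 bytes: K' = 68 00 00.
XOR each byte with 0x5c: 68⊕5c=34, 00⊕5c=5c, 00⊕5c=5c.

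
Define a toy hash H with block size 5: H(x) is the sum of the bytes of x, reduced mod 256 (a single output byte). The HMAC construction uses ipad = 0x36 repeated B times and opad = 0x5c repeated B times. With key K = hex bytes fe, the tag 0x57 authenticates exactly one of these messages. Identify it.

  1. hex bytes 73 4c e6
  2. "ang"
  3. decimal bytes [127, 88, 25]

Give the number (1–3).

1

Key hex bytes fe is 1 byte ≤ B = 5; zero-pad to 5 bytes: K' = fe 00 00 00 00.
K' ⊕ ipad = c8 36 36 36 36; K' ⊕ opad = a2 5c 5c 5c 5c.
m1: inner = H(c8 36 36 36 36 73 4c e6) = 45; tag = H(a2 5c 5c 5c 5c 45) = 57 ← matches
m2: inner = H(c8 36 36 36 36 61 6e 67) = d6; tag = H(a2 5c 5c 5c 5c d6) = e8
m3: inner = H(c8 36 36 36 36 7f 58 19) = 90; tag = H(a2 5c 5c 5c 5c 90) = a2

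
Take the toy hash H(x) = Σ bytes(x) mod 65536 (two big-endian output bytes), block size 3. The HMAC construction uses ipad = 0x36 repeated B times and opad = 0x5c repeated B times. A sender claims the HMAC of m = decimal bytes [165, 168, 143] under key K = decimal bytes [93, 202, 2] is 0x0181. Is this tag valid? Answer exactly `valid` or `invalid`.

Key decimal bytes [93, 202, 2] = 5d ca 02 is exactly B = 3 bytes: K' = 5d ca 02.
K' ⊕ ipad = 6b fc 34; K' ⊕ opad = 01 96 5e.
Inner hash: sum = 107+252+52+165+168+143 = 887 → 03 77.
Outer hash (recomputed tag): sum = 1+150+94+3+119 = 367 → 01 6f.
Recomputed tag = 016f; claimed = 0181 → mismatch.

invalid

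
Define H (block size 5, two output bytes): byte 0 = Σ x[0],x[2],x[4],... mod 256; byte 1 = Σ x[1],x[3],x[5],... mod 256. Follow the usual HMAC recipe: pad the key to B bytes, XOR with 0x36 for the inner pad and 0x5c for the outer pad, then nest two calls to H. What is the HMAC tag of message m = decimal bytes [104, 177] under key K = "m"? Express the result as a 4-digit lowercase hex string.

Key "m" = 6d is 1 byte ≤ B = 5; zero-pad to 5 bytes: K' = 6d 00 00 00 00.
K' ⊕ ipad = 5b 36 36 36 36.  K' ⊕ opad = 31 5c 5c 5c 5c.
Inner input = (K'⊕ipad) ∥ m = 5b 36 36 36 36 ∥ 68 b1.
Inner hash: even-index sum = 376 mod 256 = 120; odd-index sum = 212 mod 256 = 212 → 78 d4.
Outer input = (K'⊕opad) ∥ inner = 31 5c 5c 5c 5c ∥ 78 d4.
Outer hash (tag): even-index sum = 445 mod 256 = 189; odd-index sum = 304 mod 256 = 48 → bd 30.

bd30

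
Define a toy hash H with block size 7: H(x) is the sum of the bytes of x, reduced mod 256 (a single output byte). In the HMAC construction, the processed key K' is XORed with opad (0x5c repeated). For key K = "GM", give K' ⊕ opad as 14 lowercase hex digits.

1b115c5c5c5c5c

Key "GM" = 47 4d is 2 bytes ≤ B = 7; zero-pad to 7 bytes: K' = 47 4d 00 00 00 00 00.
XOR each byte with 0x5c: 47⊕5c=1b, 4d⊕5c=11, 00⊕5c=5c, 00⊕5c=5c, 00⊕5c=5c, 00⊕5c=5c, 00⊕5c=5c.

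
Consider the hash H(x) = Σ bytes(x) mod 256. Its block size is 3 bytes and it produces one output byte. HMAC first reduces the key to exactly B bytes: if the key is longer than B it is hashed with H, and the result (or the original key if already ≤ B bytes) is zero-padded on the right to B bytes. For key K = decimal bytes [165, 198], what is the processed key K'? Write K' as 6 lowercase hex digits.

a5c600

Key decimal bytes [165, 198] = a5 c6 is 2 bytes ≤ B = 3; zero-pad to 3 bytes: K' = a5 c6 00.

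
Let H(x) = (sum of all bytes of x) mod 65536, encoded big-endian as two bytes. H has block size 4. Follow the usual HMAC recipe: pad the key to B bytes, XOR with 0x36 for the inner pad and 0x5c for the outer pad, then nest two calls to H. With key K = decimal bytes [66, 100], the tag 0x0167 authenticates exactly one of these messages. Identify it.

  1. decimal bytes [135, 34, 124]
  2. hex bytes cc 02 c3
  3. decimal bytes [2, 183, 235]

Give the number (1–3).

1

Key decimal bytes [66, 100] = 42 64 is 2 bytes ≤ B = 4; zero-pad to 4 bytes: K' = 42 64 00 00.
K' ⊕ ipad = 74 52 36 36; K' ⊕ opad = 1e 38 5c 5c.
m1: inner = H(74 52 36 36 87 22 7c) = 02 57; tag = H(1e 38 5c 5c 02 57) = 0167 ← matches
m2: inner = H(74 52 36 36 cc 02 c3) = 02 c3; tag = H(1e 38 5c 5c 02 c3) = 01d3
m3: inner = H(74 52 36 36 02 b7 eb) = 02 d6; tag = H(1e 38 5c 5c 02 d6) = 01e6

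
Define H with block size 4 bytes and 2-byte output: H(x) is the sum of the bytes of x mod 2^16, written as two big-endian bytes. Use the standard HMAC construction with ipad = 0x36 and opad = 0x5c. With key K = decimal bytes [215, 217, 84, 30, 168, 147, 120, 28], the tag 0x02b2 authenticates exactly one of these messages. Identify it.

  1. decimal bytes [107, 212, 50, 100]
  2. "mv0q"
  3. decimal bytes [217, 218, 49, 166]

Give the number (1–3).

Key decimal bytes [215, 217, 84, 30, 168, 147, 120, 28] = d7 d9 54 1e a8 93 78 1c is 8 bytes > B = 4, so hash it first: H(key) = 03 f1, then zero-pad to 4 bytes: K' = 03 f1 00 00.
K' ⊕ ipad = 35 c7 36 36; K' ⊕ opad = 5f ad 5c 5c.
m1: inner = H(35 c7 36 36 6b d4 32 64) = 03 3d; tag = H(5f ad 5c 5c 03 3d) = 0204
m2: inner = H(35 c7 36 36 6d 76 30 71) = 02 ec; tag = H(5f ad 5c 5c 02 ec) = 02b2 ← matches
m3: inner = H(35 c7 36 36 d9 da 31 a6) = 03 f2; tag = H(5f ad 5c 5c 03 f2) = 02b9

2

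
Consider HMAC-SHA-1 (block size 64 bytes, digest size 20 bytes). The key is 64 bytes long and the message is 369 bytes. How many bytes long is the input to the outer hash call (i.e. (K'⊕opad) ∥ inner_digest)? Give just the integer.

Key is 64 ≤ 64 bytes, zero-padded: |K'| = 64.
Outer input = (K'⊕opad) ∥ H(inner) → 64 + 20 = 84 bytes.

84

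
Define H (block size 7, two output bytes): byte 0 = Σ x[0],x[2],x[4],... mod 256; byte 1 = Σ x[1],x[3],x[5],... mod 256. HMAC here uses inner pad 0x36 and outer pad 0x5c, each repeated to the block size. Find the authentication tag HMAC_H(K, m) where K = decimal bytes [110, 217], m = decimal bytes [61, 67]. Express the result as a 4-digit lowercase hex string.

Key decimal bytes [110, 217] = 6e d9 is 2 bytes ≤ B = 7; zero-pad to 7 bytes: K' = 6e d9 00 00 00 00 00.
K' ⊕ ipad = 58 ef 36 36 36 36 36.  K' ⊕ opad = 32 85 5c 5c 5c 5c 5c.
Inner input = (K'⊕ipad) ∥ m = 58 ef 36 36 36 36 36 ∥ 3d 43.
Inner hash: even-index sum = 317 mod 256 = 61; odd-index sum = 408 mod 256 = 152 → 3d 98.
Outer input = (K'⊕opad) ∥ inner = 32 85 5c 5c 5c 5c 5c ∥ 3d 98.
Outer hash (tag): even-index sum = 478 mod 256 = 222; odd-index sum = 378 mod 256 = 122 → de 7a.

de7a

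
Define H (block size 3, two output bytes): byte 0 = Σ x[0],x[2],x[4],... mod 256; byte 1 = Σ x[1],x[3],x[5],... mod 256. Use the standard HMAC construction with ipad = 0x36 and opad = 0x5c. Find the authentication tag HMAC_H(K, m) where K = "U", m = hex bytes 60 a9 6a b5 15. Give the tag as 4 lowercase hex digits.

7a53

Key "U" = 55 is 1 byte ≤ B = 3; zero-pad to 3 bytes: K' = 55 00 00.
K' ⊕ ipad = 63 36 36.  K' ⊕ opad = 09 5c 5c.
Inner input = (K'⊕ipad) ∥ m = 63 36 36 ∥ 60 a9 6a b5 15.
Inner hash: even-index sum = 503 mod 256 = 247; odd-index sum = 277 mod 256 = 21 → f7 15.
Outer input = (K'⊕opad) ∥ inner = 09 5c 5c ∥ f7 15.
Outer hash (tag): even-index sum = 122 mod 256 = 122; odd-index sum = 339 mod 256 = 83 → 7a 53.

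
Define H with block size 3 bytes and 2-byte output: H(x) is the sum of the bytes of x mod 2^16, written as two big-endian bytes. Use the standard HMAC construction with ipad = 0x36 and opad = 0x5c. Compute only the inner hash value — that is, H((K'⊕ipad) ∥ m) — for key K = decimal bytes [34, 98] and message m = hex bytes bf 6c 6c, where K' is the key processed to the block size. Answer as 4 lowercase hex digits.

0235

Key decimal bytes [34, 98] = 22 62 is 2 bytes ≤ B = 3; zero-pad to 3 bytes: K' = 22 62 00.
K' ⊕ ipad = 14 54 36.
Inner input = 14 54 36 ∥ bf 6c 6c.
Inner hash: sum = 20+84+54+191+108+108 = 565 → 02 35.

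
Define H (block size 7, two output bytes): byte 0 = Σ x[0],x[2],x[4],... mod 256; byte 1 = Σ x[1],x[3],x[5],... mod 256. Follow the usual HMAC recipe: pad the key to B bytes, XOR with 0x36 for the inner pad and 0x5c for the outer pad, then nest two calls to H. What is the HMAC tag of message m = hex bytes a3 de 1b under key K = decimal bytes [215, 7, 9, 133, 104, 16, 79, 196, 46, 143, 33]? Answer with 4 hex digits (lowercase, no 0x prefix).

Key decimal bytes [215, 7, 9, 133, 104, 16, 79, 196, 46, 143, 33] = d7 07 09 85 68 10 4f c4 2e 8f 21 is 11 bytes > B = 7, so hash it first: H(key) = e6 ef, then zero-pad to 7 bytes: K' = e6 ef 00 00 00 00 00.
K' ⊕ ipad = d0 d9 36 36 36 36 36.  K' ⊕ opad = ba b3 5c 5c 5c 5c 5c.
Inner input = (K'⊕ipad) ∥ m = d0 d9 36 36 36 36 36 ∥ a3 de 1b.
Inner hash: even-index sum = 592 mod 256 = 80; odd-index sum = 515 mod 256 = 3 → 50 03.
Outer input = (K'⊕opad) ∥ inner = ba b3 5c 5c 5c 5c 5c ∥ 50 03.
Outer hash (tag): even-index sum = 465 mod 256 = 209; odd-index sum = 443 mod 256 = 187 → d1 bb.

d1bb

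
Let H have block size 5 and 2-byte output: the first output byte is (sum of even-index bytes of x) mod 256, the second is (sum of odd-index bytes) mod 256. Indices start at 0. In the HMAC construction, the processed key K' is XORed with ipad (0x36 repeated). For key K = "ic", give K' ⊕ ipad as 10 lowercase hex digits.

5f55363636

Key "ic" = 69 63 is 2 bytes ≤ B = 5; zero-pad to 5 bytes: K' = 69 63 00 00 00.
XOR each byte with 0x36: 69⊕36=5f, 63⊕36=55, 00⊕36=36, 00⊕36=36, 00⊕36=36.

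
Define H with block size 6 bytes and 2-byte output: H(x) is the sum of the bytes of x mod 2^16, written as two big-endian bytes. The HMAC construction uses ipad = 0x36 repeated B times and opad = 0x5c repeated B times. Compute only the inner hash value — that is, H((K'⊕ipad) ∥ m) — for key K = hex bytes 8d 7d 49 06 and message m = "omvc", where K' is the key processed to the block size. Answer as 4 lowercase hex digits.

Key hex bytes 8d 7d 49 06 is 4 bytes ≤ B = 6; zero-pad to 6 bytes: K' = 8d 7d 49 06 00 00.
K' ⊕ ipad = bb 4b 7f 30 36 36.
Inner input = bb 4b 7f 30 36 36 ∥ 6f 6d 76 63.
Inner hash: sum = 187+75+127+48+54+54+111+109+118+99 = 982 → 03 d6.

03d6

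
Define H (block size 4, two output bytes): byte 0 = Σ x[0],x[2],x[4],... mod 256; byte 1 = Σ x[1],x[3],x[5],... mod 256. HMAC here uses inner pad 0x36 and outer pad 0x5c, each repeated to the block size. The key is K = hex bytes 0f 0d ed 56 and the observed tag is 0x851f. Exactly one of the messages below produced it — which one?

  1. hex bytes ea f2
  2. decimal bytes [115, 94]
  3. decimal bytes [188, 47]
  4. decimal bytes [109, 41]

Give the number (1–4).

4

Key hex bytes 0f 0d ed 56 is exactly B = 4 bytes: K' = 0f 0d ed 56.
K' ⊕ ipad = 39 3b db 60; K' ⊕ opad = 53 51 b1 0a.
m1: inner = H(39 3b db 60 ea f2) = fe 8d; tag = H(53 51 b1 0a fe 8d) = 02e8
m2: inner = H(39 3b db 60 73 5e) = 87 f9; tag = H(53 51 b1 0a 87 f9) = 8b54
m3: inner = H(39 3b db 60 bc 2f) = d0 ca; tag = H(53 51 b1 0a d0 ca) = d425
m4: inner = H(39 3b db 60 6d 29) = 81 c4; tag = H(53 51 b1 0a 81 c4) = 851f ← matches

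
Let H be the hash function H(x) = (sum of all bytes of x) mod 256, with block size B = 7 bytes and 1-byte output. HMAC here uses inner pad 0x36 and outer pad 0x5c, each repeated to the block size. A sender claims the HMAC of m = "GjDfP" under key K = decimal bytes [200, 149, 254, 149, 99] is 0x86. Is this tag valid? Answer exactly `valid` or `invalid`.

Key decimal bytes [200, 149, 254, 149, 99] = c8 95 fe 95 63 is 5 bytes ≤ B = 7; zero-pad to 7 bytes: K' = c8 95 fe 95 63 00 00.
K' ⊕ ipad = fe a3 c8 a3 55 36 36; K' ⊕ opad = 94 c9 a2 c9 3f 5c 5c.
Inner hash: sum = 254+163+200+163+85+54+54+71+106+68+102+80 = 1400; mod 256 = 120 → 78.
Outer hash (recomputed tag): sum = 148+201+162+201+63+92+92+120 = 1079; mod 256 = 55 → 37.
Recomputed tag = 37; claimed = 86 → mismatch.

invalid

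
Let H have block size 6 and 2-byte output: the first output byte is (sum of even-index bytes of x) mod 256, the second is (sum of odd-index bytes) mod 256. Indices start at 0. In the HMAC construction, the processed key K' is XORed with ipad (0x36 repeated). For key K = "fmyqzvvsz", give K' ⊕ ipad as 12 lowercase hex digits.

Key "fmyqzvvsz" = 66 6d 79 71 7a 76 76 73 7a is 9 bytes > B = 6, so hash it first: H(key) = 49 c7, then zero-pad to 6 bytes: K' = 49 c7 00 00 00 00.
XOR each byte with 0x36: 49⊕36=7f, c7⊕36=f1, 00⊕36=36, 00⊕36=36, 00⊕36=36, 00⊕36=36.

7ff136363636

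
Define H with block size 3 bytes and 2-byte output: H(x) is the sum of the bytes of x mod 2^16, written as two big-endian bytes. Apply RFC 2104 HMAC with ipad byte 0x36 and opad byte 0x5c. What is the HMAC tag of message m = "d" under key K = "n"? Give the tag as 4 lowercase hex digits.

0113

Key "n" = 6e is 1 byte ≤ B = 3; zero-pad to 3 bytes: K' = 6e 00 00.
K' ⊕ ipad = 58 36 36.  K' ⊕ opad = 32 5c 5c.
Inner input = (K'⊕ipad) ∥ m = 58 36 36 ∥ 64.
Inner hash: sum = 88+54+54+100 = 296 → 01 28.
Outer input = (K'⊕opad) ∥ inner = 32 5c 5c ∥ 01 28.
Outer hash (tag): sum = 50+92+92+1+40 = 275 → 01 13.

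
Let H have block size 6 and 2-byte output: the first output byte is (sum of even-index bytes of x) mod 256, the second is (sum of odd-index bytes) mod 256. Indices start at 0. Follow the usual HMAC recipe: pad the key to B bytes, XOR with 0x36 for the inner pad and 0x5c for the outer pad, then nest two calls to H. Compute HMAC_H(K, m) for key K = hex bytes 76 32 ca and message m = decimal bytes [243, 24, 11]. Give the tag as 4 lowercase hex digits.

Key hex bytes 76 32 ca is 3 bytes ≤ B = 6; zero-pad to 6 bytes: K' = 76 32 ca 00 00 00.
K' ⊕ ipad = 40 04 fc 36 36 36.  K' ⊕ opad = 2a 6e 96 5c 5c 5c.
Inner input = (K'⊕ipad) ∥ m = 40 04 fc 36 36 36 ∥ f3 18 0b.
Inner hash: even-index sum = 624 mod 256 = 112; odd-index sum = 136 mod 256 = 136 → 70 88.
Outer input = (K'⊕opad) ∥ inner = 2a 6e 96 5c 5c 5c ∥ 70 88.
Outer hash (tag): even-index sum = 396 mod 256 = 140; odd-index sum = 430 mod 256 = 174 → 8c ae.

8cae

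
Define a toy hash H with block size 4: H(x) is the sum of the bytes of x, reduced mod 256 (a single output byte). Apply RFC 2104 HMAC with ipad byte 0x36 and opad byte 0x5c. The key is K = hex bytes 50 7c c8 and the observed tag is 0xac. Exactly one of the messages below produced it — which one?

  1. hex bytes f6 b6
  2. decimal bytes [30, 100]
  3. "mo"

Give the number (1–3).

Key hex bytes 50 7c c8 is 3 bytes ≤ B = 4; zero-pad to 4 bytes: K' = 50 7c c8 00.
K' ⊕ ipad = 66 4a fe 36; K' ⊕ opad = 0c 20 94 5c.
m1: inner = H(66 4a fe 36 f6 b6) = 90; tag = H(0c 20 94 5c 90) = ac ← matches
m2: inner = H(66 4a fe 36 1e 64) = 66; tag = H(0c 20 94 5c 66) = 82
m3: inner = H(66 4a fe 36 6d 6f) = c0; tag = H(0c 20 94 5c c0) = dc

1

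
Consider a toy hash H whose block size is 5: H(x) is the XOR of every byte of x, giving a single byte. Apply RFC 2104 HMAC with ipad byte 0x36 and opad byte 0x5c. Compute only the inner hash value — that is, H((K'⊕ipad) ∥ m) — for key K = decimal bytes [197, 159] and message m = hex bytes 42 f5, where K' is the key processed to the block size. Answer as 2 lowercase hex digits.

db

Key decimal bytes [197, 159] = c5 9f is 2 bytes ≤ B = 5; zero-pad to 5 bytes: K' = c5 9f 00 00 00.
K' ⊕ ipad = f3 a9 36 36 36.
Inner input = f3 a9 36 36 36 ∥ 42 f5.
Inner hash: XOR f3⊕a9⊕36⊕36⊕36⊕42⊕f5 = db.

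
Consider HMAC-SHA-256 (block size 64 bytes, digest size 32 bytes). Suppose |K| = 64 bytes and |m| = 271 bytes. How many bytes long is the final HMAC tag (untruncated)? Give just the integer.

The tag is one SHA-256 digest: 32 bytes.

32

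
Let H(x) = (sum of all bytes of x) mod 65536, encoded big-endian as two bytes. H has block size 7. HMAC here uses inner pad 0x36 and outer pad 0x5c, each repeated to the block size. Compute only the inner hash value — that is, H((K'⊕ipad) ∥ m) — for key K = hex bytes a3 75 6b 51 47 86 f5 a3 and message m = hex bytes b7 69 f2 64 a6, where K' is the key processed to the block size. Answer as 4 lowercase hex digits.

046b

Key hex bytes a3 75 6b 51 47 86 f5 a3 is 8 bytes > B = 7, so hash it first: H(key) = 04 39, then zero-pad to 7 bytes: K' = 04 39 00 00 00 00 00.
K' ⊕ ipad = 32 0f 36 36 36 36 36.
Inner input = 32 0f 36 36 36 36 36 ∥ b7 69 f2 64 a6.
Inner hash: sum = 50+15+54+54+54+54+54+183+105+242+100+166 = 1131 → 04 6b.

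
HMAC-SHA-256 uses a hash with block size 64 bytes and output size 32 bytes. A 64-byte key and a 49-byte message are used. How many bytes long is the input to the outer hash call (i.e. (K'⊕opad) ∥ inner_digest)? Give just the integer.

96

Key is 64 ≤ 64 bytes, zero-padded: |K'| = 64.
Outer input = (K'⊕opad) ∥ H(inner) → 64 + 32 = 96 bytes.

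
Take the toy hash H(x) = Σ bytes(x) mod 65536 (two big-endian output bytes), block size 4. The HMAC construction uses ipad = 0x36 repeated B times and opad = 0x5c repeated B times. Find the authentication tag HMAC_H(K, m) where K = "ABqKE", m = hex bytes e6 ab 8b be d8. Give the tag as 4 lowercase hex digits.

01f9

Key "ABqKE" = 41 42 71 4b 45 is 5 bytes > B = 4, so hash it first: H(key) = 01 84, then zero-pad to 4 bytes: K' = 01 84 00 00.
K' ⊕ ipad = 37 b2 36 36.  K' ⊕ opad = 5d d8 5c 5c.
Inner input = (K'⊕ipad) ∥ m = 37 b2 36 36 ∥ e6 ab 8b be d8.
Inner hash: sum = 55+178+54+54+230+171+139+190+216 = 1287 → 05 07.
Outer input = (K'⊕opad) ∥ inner = 5d d8 5c 5c ∥ 05 07.
Outer hash (tag): sum = 93+216+92+92+5+7 = 505 → 01 f9.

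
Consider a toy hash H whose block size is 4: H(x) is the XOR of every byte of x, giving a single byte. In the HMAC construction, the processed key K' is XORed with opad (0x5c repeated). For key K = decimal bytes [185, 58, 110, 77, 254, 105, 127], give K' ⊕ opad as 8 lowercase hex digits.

145c5c5c

Key decimal bytes [185, 58, 110, 77, 254, 105, 127] = b9 3a 6e 4d fe 69 7f is 7 bytes > B = 4, so hash it first: H(key) = 48, then zero-pad to 4 bytes: K' = 48 00 00 00.
XOR each byte with 0x5c: 48⊕5c=14, 00⊕5c=5c, 00⊕5c=5c, 00⊕5c=5c.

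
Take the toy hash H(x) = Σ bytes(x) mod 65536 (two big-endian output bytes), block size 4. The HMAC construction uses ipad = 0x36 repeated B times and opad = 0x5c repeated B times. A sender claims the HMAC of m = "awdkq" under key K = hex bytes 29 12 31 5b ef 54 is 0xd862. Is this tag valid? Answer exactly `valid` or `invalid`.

invalid

Key hex bytes 29 12 31 5b ef 54 is 6 bytes > B = 4, so hash it first: H(key) = 02 0a, then zero-pad to 4 bytes: K' = 02 0a 00 00.
K' ⊕ ipad = 34 3c 36 36; K' ⊕ opad = 5e 56 5c 5c.
Inner hash: sum = 52+60+54+54+97+119+100+107+113 = 756 → 02 f4.
Outer hash (recomputed tag): sum = 94+86+92+92+2+244 = 610 → 02 62.
Recomputed tag = 0262; claimed = d862 → mismatch.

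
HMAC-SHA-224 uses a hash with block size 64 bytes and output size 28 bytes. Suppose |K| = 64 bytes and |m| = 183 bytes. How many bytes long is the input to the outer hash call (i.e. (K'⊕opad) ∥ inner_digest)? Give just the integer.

92

Key is 64 ≤ 64 bytes, zero-padded: |K'| = 64.
Outer input = (K'⊕opad) ∥ H(inner) → 64 + 28 = 92 bytes.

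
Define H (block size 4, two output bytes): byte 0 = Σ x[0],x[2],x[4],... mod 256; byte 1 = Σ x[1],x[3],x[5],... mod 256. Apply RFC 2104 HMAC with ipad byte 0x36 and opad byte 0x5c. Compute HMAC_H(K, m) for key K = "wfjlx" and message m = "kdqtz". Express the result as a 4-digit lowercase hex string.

5cdc

Key "wfjlx" = 77 66 6a 6c 78 is 5 bytes > B = 4, so hash it first: H(key) = 59 d2, then zero-pad to 4 bytes: K' = 59 d2 00 00.
K' ⊕ ipad = 6f e4 36 36.  K' ⊕ opad = 05 8e 5c 5c.
Inner input = (K'⊕ipad) ∥ m = 6f e4 36 36 ∥ 6b 64 71 74 7a.
Inner hash: even-index sum = 507 mod 256 = 251; odd-index sum = 498 mod 256 = 242 → fb f2.
Outer input = (K'⊕opad) ∥ inner = 05 8e 5c 5c ∥ fb f2.
Outer hash (tag): even-index sum = 348 mod 256 = 92; odd-index sum = 476 mod 256 = 220 → 5c dc.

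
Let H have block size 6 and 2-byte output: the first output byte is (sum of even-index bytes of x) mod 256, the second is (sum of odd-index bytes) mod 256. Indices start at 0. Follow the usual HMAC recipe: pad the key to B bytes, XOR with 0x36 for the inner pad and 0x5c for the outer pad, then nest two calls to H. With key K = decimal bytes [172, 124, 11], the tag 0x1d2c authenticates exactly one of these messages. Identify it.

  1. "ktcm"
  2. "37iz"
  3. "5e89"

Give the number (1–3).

Key decimal bytes [172, 124, 11] = ac 7c 0b is 3 bytes ≤ B = 6; zero-pad to 6 bytes: K' = ac 7c 0b 00 00 00.
K' ⊕ ipad = 9a 4a 3d 36 36 36; K' ⊕ opad = f0 20 57 5c 5c 5c.
m1: inner = H(9a 4a 3d 36 36 36 6b 74 63 6d) = db 97; tag = H(f0 20 57 5c 5c 5c db 97) = 7e6f
m2: inner = H(9a 4a 3d 36 36 36 33 37 69 7a) = a9 67; tag = H(f0 20 57 5c 5c 5c a9 67) = 4c3f
m3: inner = H(9a 4a 3d 36 36 36 35 65 38 39) = 7a 54; tag = H(f0 20 57 5c 5c 5c 7a 54) = 1d2c ← matches

3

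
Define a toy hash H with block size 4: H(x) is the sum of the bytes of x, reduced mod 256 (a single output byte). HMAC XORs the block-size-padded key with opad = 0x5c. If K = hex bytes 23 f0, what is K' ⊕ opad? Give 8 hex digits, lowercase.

Key hex bytes 23 f0 is 2 bytes ≤ B = 4; zero-pad to 4 bytes: K' = 23 f0 00 00.
XOR each byte with 0x5c: 23⊕5c=7f, f0⊕5c=ac, 00⊕5c=5c, 00⊕5c=5c.

7fac5c5c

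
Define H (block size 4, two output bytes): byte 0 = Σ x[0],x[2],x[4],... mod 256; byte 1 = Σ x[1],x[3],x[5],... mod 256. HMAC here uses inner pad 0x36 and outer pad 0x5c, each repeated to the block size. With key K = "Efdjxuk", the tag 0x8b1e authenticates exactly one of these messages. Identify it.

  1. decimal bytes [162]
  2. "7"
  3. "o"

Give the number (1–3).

3

Key "Efdjxuk" = 45 66 64 6a 78 75 6b is 7 bytes > B = 4, so hash it first: H(key) = 8c 45, then zero-pad to 4 bytes: K' = 8c 45 00 00.
K' ⊕ ipad = ba 73 36 36; K' ⊕ opad = d0 19 5c 5c.
m1: inner = H(ba 73 36 36 a2) = 92 a9; tag = H(d0 19 5c 5c 92 a9) = be1e
m2: inner = H(ba 73 36 36 37) = 27 a9; tag = H(d0 19 5c 5c 27 a9) = 531e
m3: inner = H(ba 73 36 36 6f) = 5f a9; tag = H(d0 19 5c 5c 5f a9) = 8b1e ← matches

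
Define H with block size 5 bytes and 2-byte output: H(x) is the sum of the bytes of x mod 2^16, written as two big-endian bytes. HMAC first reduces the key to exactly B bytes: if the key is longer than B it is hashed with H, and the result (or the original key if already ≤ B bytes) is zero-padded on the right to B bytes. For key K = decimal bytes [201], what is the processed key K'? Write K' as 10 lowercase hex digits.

Key decimal bytes [201] = c9 is 1 byte ≤ B = 5; zero-pad to 5 bytes: K' = c9 00 00 00 00.

c900000000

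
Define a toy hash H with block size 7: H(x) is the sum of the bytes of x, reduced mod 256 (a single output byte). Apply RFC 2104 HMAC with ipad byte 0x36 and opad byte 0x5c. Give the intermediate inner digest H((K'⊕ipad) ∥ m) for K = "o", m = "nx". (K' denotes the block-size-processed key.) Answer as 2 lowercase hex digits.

83

Key "o" = 6f is 1 byte ≤ B = 7; zero-pad to 7 bytes: K' = 6f 00 00 00 00 00 00.
K' ⊕ ipad = 59 36 36 36 36 36 36.
Inner input = 59 36 36 36 36 36 36 ∥ 6e 78.
Inner hash: sum = 89+54+54+54+54+54+54+110+120 = 643; mod 256 = 131 → 83.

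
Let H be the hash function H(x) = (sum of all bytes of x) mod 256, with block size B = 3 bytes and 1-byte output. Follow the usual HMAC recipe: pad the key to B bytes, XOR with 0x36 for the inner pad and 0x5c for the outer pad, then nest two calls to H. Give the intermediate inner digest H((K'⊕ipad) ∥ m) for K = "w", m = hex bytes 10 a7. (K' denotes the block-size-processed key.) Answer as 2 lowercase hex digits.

Key "w" = 77 is 1 byte ≤ B = 3; zero-pad to 3 bytes: K' = 77 00 00.
K' ⊕ ipad = 41 36 36.
Inner input = 41 36 36 ∥ 10 a7.
Inner hash: sum = 65+54+54+16+167 = 356; mod 256 = 100 → 64.

64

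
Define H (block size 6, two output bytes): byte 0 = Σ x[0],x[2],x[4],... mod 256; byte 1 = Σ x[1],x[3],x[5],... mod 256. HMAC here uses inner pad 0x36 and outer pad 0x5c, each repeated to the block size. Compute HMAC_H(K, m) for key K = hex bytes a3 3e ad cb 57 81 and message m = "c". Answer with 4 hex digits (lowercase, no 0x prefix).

Key hex bytes a3 3e ad cb 57 81 is exactly B = 6 bytes: K' = a3 3e ad cb 57 81.
K' ⊕ ipad = 95 08 9b fd 61 b7.  K' ⊕ opad = ff 62 f1 97 0b dd.
Inner input = (K'⊕ipad) ∥ m = 95 08 9b fd 61 b7 ∥ 63.
Inner hash: even-index sum = 500 mod 256 = 244; odd-index sum = 444 mod 256 = 188 → f4 bc.
Outer input = (K'⊕opad) ∥ inner = ff 62 f1 97 0b dd ∥ f4 bc.
Outer hash (tag): even-index sum = 751 mod 256 = 239; odd-index sum = 658 mod 256 = 146 → ef 92.

ef92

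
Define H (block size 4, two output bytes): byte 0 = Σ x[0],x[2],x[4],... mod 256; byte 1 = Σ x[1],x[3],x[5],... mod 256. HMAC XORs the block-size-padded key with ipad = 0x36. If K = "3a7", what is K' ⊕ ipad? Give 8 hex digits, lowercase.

05570136

Key "3a7" = 33 61 37 is 3 bytes ≤ B = 4; zero-pad to 4 bytes: K' = 33 61 37 00.
XOR each byte with 0x36: 33⊕36=05, 61⊕36=57, 37⊕36=01, 00⊕36=36.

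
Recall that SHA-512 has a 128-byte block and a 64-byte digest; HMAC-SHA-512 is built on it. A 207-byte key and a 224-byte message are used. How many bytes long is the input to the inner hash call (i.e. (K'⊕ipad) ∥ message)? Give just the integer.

352

Key is 207 > 128 bytes, so it is hashed to 64 bytes then zero-padded to 128: |K'| = 128.
Inner input = (K'⊕ipad) ∥ m → 128 + 224 = 352 bytes.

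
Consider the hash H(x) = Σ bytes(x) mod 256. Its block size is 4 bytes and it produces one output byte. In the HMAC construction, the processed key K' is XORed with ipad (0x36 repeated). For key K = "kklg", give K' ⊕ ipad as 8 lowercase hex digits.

Key "kklg" = 6b 6b 6c 67 is exactly B = 4 bytes: K' = 6b 6b 6c 67.
XOR each byte with 0x36: 6b⊕36=5d, 6b⊕36=5d, 6c⊕36=5a, 67⊕36=51.

5d5d5a51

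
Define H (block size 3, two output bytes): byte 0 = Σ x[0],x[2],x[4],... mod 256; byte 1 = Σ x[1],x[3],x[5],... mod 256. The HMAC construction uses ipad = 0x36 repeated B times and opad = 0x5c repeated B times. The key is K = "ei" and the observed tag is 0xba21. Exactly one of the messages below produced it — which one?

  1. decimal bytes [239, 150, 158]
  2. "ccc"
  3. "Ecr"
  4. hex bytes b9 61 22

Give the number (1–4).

2

Key "ei" = 65 69 is 2 bytes ≤ B = 3; zero-pad to 3 bytes: K' = 65 69 00.
K' ⊕ ipad = 53 5f 36; K' ⊕ opad = 39 35 5c.
m1: inner = H(53 5f 36 ef 96 9e) = 1f ec; tag = H(39 35 5c 1f ec) = 8154
m2: inner = H(53 5f 36 63 63 63) = ec 25; tag = H(39 35 5c ec 25) = ba21 ← matches
m3: inner = H(53 5f 36 45 63 72) = ec 16; tag = H(39 35 5c ec 16) = ab21
m4: inner = H(53 5f 36 b9 61 22) = ea 3a; tag = H(39 35 5c ea 3a) = cf1f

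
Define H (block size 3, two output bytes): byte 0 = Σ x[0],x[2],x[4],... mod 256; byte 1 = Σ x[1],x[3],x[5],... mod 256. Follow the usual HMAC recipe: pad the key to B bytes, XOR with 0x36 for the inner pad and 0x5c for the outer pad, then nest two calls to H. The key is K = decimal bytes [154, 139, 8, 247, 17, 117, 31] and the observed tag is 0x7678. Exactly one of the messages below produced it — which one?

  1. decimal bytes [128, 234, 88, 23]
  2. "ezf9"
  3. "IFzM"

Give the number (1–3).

2

Key decimal bytes [154, 139, 8, 247, 17, 117, 31] = 9a 8b 08 f7 11 75 1f is 7 bytes > B = 3, so hash it first: H(key) = d2 f7, then zero-pad to 3 bytes: K' = d2 f7 00.
K' ⊕ ipad = e4 c1 36; K' ⊕ opad = 8e ab 5c.
m1: inner = H(e4 c1 36 80 ea 58 17) = 1b 99; tag = H(8e ab 5c 1b 99) = 83c6
m2: inner = H(e4 c1 36 65 7a 66 39) = cd 8c; tag = H(8e ab 5c cd 8c) = 7678 ← matches
m3: inner = H(e4 c1 36 49 46 7a 4d) = ad 84; tag = H(8e ab 5c ad 84) = 6e58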